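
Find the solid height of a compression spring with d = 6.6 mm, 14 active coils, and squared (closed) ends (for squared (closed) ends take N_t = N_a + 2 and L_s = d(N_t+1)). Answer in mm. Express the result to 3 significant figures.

squared (closed) ends: N_t = N_a + 2 = 14 + 2 = 16
L_s = d·(N_t+1) = 6.6 × 17 = 112.2 mm

112 mm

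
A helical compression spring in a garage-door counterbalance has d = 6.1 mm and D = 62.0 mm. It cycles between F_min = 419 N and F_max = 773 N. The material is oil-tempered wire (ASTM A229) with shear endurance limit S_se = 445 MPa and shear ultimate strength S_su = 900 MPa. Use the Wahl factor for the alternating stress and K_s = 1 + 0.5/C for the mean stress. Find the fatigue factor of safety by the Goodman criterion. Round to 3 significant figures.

C = D/d = 62.0/6.1 = 10.1639; K_W = (4C−1)/(4C−4)+0.615/C = 1.1424; K_s = 1+0.5/C = 1.0492
F_a = (F_max−F_min)/2 = 177 N; F_m = (F_max+F_min)/2 = 596 N
τ_a = K_W·8F_aD/(πd³) = 1.1424 × 123.12 = 140.64 MPa
τ_m = K_s·8F_mD/(πd³) = 1.0492 × 414.56 = 434.95 MPa
Goodman: 1/n_f = τ_a/S_se + τ_m/S_su = 140.64/445 + 434.95/900 = 0.31605 + 0.48328 = 0.79933
n_f = 1/0.79933 = 1.251

1.25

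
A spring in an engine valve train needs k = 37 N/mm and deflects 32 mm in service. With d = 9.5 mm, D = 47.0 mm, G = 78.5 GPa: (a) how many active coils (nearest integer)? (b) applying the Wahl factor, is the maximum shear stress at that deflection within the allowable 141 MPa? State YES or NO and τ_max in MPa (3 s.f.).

(a) 21 coils; (b) NO, τ_max = 215 MPa

N_a = Gd⁴/(8D³k) = (78.5×10³)(9.5⁴)/(8·47.0³·37) = 20.81 → N_a = 21
Actual rate k = Gd⁴/(8D³·21) = 36.657 N/mm
Working load F = kδ = 36.657·32 = 1173 N
C = 47.0/9.5 = 4.9474; K_W = (4C−1)/(4C−4)+0.615/C = 1.3143
τ_max = K_W·8FD/(πd³) = 1.3143·163.75 = 215.22 MPa
τ_max > 141 MPa → exceeds allowable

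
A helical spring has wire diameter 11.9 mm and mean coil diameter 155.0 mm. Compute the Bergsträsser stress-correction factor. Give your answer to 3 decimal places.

C = D/d = 155.0/11.9 = 13.0252
K_B = (4C+2)/(4C−3) = 54.101/49.101 = 1.1018

1.102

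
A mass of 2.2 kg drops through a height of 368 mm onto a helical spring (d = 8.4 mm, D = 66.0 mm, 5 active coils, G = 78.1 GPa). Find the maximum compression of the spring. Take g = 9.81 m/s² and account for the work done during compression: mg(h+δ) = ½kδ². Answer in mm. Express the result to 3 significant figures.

22.3 mm

k = Gd⁴/(8D³N_a) = (78.1×10³)(8.4⁴)/(8·66.0³·5) = 33.812 N/mm
W = mg = 2.2 × 9.81 = 21.582 N
½kδ² − Wδ − Wh = 0 → δ = (W + √(W² + 2kWh))/k
δ = (21.582 + √(465.78 + 537089))/33.812 = (21.582 + 733.18)/33.812 = 22.322 mm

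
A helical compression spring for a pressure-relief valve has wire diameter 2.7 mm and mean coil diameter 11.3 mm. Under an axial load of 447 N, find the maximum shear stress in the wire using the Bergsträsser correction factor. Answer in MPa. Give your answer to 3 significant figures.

891 MPa

Spring index C = D/d = 11.3/2.7 = 4.1852
K_B = (4C+2)/(4C−3) = 18.741/13.741 = 1.3639
τ₀ = 8FD/(πd³) = 8·447·11.3/(π·2.7³) = 40408.8/61.836 = 653.48 MPa
τ_max = K·τ₀ = 1.3639 × 653.48 = 891.27 MPa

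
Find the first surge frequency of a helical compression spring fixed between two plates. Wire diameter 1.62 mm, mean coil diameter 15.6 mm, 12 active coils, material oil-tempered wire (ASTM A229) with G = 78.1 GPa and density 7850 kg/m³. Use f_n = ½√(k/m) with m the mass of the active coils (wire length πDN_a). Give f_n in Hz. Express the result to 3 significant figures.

197 Hz

k = Gd⁴/(8D³N_a) = (78.1×10³)(1.62⁴)/(8·15.6³·12) = 1.4759 N/mm = 1475.9 N/m
Wire length L = πDN_a = π·15.6·12 = 588.11 mm
m = ρ·(πd²/4)·L = 7850 × 2.0612×10⁻⁶ m² × 0.58811 m = 0.0095158 kg
f_n = ½√(k/m) = 0.5·√(1475.9/0.0095158) = 0.5·√(1.551e+05) = 196.92 Hz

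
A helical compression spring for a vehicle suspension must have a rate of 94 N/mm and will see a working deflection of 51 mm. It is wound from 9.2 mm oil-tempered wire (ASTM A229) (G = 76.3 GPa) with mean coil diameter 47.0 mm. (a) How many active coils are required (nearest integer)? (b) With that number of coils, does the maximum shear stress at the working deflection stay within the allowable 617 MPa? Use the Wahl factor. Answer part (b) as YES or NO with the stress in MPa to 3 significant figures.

N_a = Gd⁴/(8D³k) = (76.3×10³)(9.2⁴)/(8·47.0³·94) = 7.001 → N_a = 7
Actual rate k = Gd⁴/(8D³·7) = 94.014 N/mm
Working load F = kδ = 94.014·51 = 4794.7 N
C = 47.0/9.2 = 5.1087; K_W = (4C−1)/(4C−4)+0.615/C = 1.3029
τ_max = K_W·8FD/(πd³) = 1.3029·736.95 = 960.19 MPa
τ_max > 617 MPa → exceeds allowable

(a) 7 coils; (b) NO, τ_max = 960 MPa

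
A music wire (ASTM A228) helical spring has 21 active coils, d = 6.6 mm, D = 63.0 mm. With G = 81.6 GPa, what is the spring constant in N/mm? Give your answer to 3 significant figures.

k = Gd⁴/(8D³N_a) = (81.6×10³ × 6.6⁴) / (8 × 63.0³ × 21)
  = 1.54834e+08 / 4.20079e+07 = 3.6858 N/mm

3.69 N/mm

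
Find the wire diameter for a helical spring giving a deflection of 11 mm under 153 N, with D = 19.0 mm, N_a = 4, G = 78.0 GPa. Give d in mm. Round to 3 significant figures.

2.50 mm

Required rate k = F/δ = 153/11 = 13.909 N/mm
d = (8D³N_a·k / G)^(1/4) = (8·19.0³·4·13.909 / (78.0×10³))^0.25
  = (39.139)^0.25 = 2.5012 mm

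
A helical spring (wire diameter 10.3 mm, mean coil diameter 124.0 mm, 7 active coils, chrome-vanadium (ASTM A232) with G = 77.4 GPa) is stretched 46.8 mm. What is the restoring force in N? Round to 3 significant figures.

k = Gd⁴/(8D³N_a) = (77.4×10³)(10.3⁴)/(8·124.0³·7) = 8.159 N/mm
F = k·δ = 8.159 × 46.8 = 381.84 N

382 N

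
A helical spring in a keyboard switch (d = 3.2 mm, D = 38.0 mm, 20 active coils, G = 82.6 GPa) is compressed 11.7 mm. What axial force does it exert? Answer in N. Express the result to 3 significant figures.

11.5 N

k = Gd⁴/(8D³N_a) = (82.6×10³)(3.2⁴)/(8·38.0³·20) = 0.98653 N/mm
F = k·δ = 0.98653 × 11.7 = 11.542 N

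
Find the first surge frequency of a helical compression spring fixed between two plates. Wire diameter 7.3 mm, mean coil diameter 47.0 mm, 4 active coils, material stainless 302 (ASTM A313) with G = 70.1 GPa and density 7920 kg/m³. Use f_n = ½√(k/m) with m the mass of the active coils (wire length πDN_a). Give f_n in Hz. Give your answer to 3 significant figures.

k = Gd⁴/(8D³N_a) = (70.1×10³)(7.3⁴)/(8·47.0³·4) = 59.919 N/mm = 59919 N/m
Wire length L = πDN_a = π·47.0·4 = 590.62 mm
m = ρ·(πd²/4)·L = 7920 × 41.854×10⁻⁶ m² × 0.59062 m = 0.19578 kg
f_n = ½√(k/m) = 0.5·√(59919/0.19578) = 0.5·√(3.0605e+05) = 276.61 Hz

277 Hz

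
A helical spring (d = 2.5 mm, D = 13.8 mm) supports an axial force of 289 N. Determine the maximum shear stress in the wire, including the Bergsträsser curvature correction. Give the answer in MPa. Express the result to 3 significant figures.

820 MPa

Spring index C = D/d = 13.8/2.5 = 5.5200
K_B = (4C+2)/(4C−3) = 24.080/19.080 = 1.2621
τ₀ = 8FD/(πd³) = 8·289·13.8/(π·2.5³) = 31905.6/49.087 = 649.98 MPa
τ_max = K·τ₀ = 1.2621 × 649.98 = 820.3 MPa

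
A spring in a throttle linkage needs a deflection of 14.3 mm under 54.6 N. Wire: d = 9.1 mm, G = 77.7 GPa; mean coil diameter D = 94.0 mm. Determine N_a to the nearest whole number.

Required rate k = F/δ = 54.6/14.3 = 3.8182 N/mm
N_a = Gd⁴/(8D³k) = (77.7×10³ × 9.1⁴)/(8 × 94.0³ × 3.8182)
    = 5.32827e+08 / 2.53706e+07 = 21 → 21 coils

21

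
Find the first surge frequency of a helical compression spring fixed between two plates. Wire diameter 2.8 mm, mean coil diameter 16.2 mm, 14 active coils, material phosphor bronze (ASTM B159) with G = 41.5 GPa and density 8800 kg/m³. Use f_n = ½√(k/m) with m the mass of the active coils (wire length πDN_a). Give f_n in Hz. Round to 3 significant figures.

186 Hz

k = Gd⁴/(8D³N_a) = (41.5×10³)(2.8⁴)/(8·16.2³·14) = 5.3569 N/mm = 5356.9 N/m
Wire length L = πDN_a = π·16.2·14 = 712.51 mm
m = ρ·(πd²/4)·L = 8800 × 6.1575×10⁻⁶ m² × 0.71251 m = 0.038608 kg
f_n = ½√(k/m) = 0.5·√(5356.9/0.038608) = 0.5·√(1.3875e+05) = 186.25 Hz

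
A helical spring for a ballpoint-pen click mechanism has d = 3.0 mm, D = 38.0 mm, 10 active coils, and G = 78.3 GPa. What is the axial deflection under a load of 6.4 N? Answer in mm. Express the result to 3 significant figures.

k = Gd⁴/(8D³N_a) = (78.3×10³)(3.0⁴)/(8·38.0³·10) = 1.4448 N/mm
δ = F/k = 6.4 / 1.4448 = 4.4297 mm

4.43 mm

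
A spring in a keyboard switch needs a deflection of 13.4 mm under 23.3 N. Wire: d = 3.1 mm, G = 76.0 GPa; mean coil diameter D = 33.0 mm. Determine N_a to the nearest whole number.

Required rate k = F/δ = 23.3/13.4 = 1.7388 N/mm
N_a = Gd⁴/(8D³k) = (76.0×10³ × 3.1⁴)/(8 × 33.0³ × 1.7388)
    = 7.01876e+06 / 499900 = 14.04 → 14 coils

14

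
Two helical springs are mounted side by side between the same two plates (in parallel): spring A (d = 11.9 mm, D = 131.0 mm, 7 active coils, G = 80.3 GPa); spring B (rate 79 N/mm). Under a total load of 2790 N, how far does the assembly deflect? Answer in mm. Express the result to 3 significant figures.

k_A = Gd⁴/(8D³N_a) = (80.3×10³)(11.9⁴)/(8·131.0³·7) = 12.791 N/mm
Parallel: k_eq = 12.791 + 79 = 91.791 N/mm
δ = F/k_eq = 2790/91.791 = 30.395 mm

30.4 mm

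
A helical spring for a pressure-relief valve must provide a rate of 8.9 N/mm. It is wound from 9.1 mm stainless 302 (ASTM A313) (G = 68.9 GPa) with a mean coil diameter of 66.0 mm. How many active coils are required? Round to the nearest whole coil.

N_a = Gd⁴/(8D³k) = (68.9×10³ × 9.1⁴)/(8 × 66.0³ × 8.9)
    = 4.72481e+08 / 2.04697e+07 = 23.08 → 23 coils

23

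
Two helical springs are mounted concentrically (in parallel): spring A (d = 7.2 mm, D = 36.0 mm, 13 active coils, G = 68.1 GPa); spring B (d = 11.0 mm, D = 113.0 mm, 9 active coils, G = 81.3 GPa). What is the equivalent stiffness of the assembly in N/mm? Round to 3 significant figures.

k_A = Gd⁴/(8D³N_a) = (68.1×10³)(7.2⁴)/(8·36.0³·13) = 37.717 N/mm
k_B = Gd⁴/(8D³N_a) = (81.3×10³)(11.0⁴)/(8·113.0³·9) = 11.458 N/mm
Parallel: k_eq = 37.717 + 11.458 = 49.175 N/mm

49.2 N/mm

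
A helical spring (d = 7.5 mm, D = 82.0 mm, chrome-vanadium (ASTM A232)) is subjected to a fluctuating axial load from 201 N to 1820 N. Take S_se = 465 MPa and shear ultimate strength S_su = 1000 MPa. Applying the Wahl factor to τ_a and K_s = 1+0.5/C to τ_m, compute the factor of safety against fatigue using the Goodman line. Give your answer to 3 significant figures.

0.667

C = D/d = 82.0/7.5 = 10.9333; K_W = (4C−1)/(4C−4)+0.615/C = 1.1318; K_s = 1+0.5/C = 1.0457
F_a = (F_max−F_min)/2 = 809.5 N; F_m = (F_max+F_min)/2 = 1010.5 N
τ_a = K_W·8F_aD/(πd³) = 1.1318 × 400.67 = 453.46 MPa
τ_m = K_s·8F_mD/(πd³) = 1.0457 × 500.16 = 523.03 MPa
Goodman: 1/n_f = τ_a/S_se + τ_m/S_su = 453.46/465 + 523.03/1000 = 0.97518 + 0.52303 = 1.4982
n_f = 1/1.4982 = 0.6675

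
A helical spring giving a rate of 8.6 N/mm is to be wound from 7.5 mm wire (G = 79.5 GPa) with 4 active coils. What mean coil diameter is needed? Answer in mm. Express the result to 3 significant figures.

D = (Gd⁴/(8N_a·k))^(1/3) = (79.5×10³·7.5⁴/(8·4·8.6))^(1/3)
  = (914037)^(1/3) = 97.0483 mm

97.0 mm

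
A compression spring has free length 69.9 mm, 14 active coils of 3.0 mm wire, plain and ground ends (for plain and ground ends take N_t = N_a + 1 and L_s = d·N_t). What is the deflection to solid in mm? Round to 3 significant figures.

N_t = 15; L_s = 3.0·15 = 45 mm
δ_solid = L₀ − L_s = 69.9 − 45 = 24.9 mm

24.9 mm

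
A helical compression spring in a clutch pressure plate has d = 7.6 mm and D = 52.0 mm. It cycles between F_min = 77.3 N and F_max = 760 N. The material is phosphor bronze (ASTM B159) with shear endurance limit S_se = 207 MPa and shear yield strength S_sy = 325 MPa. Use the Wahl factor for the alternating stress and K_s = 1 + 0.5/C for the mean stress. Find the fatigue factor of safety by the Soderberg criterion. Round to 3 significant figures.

C = D/d = 52.0/7.6 = 6.8421; K_W = (4C−1)/(4C−4)+0.615/C = 1.2183; K_s = 1+0.5/C = 1.0731
F_a = (F_max−F_min)/2 = 341.35 N; F_m = (F_max+F_min)/2 = 418.65 N
τ_a = K_W·8F_aD/(πd³) = 1.2183 × 102.97 = 125.44 MPa
τ_m = K_s·8F_mD/(πd³) = 1.0731 × 126.29 = 135.51 MPa
Soderberg: 1/n_f = τ_a/S_se + τ_m/S_sy = 125.44/207 + 135.51/325 = 0.60600 + 0.41697 = 1.023
n_f = 1/1.023 = 0.9775

0.978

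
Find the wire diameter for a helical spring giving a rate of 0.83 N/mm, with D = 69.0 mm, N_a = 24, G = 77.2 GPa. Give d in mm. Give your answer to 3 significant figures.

5.10 mm

d = (8D³N_a·k / G)^(1/4) = (8·69.0³·24·0.83 / (77.2×10³))^0.25
  = (678.12)^0.25 = 5.1030 mm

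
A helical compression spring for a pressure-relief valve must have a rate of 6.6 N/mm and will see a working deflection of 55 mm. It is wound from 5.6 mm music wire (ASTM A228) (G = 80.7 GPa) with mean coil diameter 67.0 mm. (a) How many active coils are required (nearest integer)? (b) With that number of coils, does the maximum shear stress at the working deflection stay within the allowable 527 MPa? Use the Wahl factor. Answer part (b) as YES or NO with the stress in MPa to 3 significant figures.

N_a = Gd⁴/(8D³k) = (80.7×10³)(5.6⁴)/(8·67.0³·6.6) = 4.998 → N_a = 5
Actual rate k = Gd⁴/(8D³·5) = 6.5969 N/mm
Working load F = kδ = 6.5969·55 = 362.83 N
C = 67.0/5.6 = 11.9643; K_W = (4C−1)/(4C−4)+0.615/C = 1.1198
τ_max = K_W·8FD/(πd³) = 1.1198·352.5 = 394.73 MPa
τ_max ≤ 527 MPa → acceptable

(a) 5 coils; (b) YES, τ_max = 395 MPa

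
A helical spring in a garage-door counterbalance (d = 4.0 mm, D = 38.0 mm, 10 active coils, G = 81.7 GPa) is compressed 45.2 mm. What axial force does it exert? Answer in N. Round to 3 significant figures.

k = Gd⁴/(8D³N_a) = (81.7×10³)(4.0⁴)/(8·38.0³·10) = 4.7645 N/mm
F = k·δ = 4.7645 × 45.2 = 215.36 N

215 N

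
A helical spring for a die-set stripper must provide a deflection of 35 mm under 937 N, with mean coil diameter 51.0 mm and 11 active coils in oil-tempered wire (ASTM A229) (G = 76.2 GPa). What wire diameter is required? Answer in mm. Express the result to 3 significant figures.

Required rate k = F/δ = 937/35 = 26.771 N/mm
d = (8D³N_a·k / G)^(1/4) = (8·51.0³·11·26.771 / (76.2×10³))^0.25
  = (4101.2)^0.25 = 8.0025 mm

8.00 mm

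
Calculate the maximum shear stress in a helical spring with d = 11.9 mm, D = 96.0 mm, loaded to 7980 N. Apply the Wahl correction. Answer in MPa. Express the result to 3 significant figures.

1370 MPa

Spring index C = D/d = 96.0/11.9 = 8.0672
K_W = (4C−1)/(4C−4) + 0.615/C = 31.269/28.269 + 0.0762 = 1.1824
τ₀ = 8FD/(πd³) = 8·7980·96.0/(π·11.9³) = 6.12864e+06/5294.1 = 1157.6 MPa
τ_max = K·τ₀ = 1.1824 × 1157.6 = 1368.7 MPa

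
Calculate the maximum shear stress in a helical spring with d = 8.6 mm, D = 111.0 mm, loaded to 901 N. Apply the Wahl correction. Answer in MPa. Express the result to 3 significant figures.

Spring index C = D/d = 111.0/8.6 = 12.9070
K_W = (4C−1)/(4C−4) + 0.615/C = 50.628/47.628 + 0.0476 = 1.1106
τ₀ = 8FD/(πd³) = 8·901·111.0/(π·8.6³) = 800088/1998.2 = 400.4 MPa
τ_max = K·τ₀ = 1.1106 × 400.4 = 444.7 MPa

445 MPa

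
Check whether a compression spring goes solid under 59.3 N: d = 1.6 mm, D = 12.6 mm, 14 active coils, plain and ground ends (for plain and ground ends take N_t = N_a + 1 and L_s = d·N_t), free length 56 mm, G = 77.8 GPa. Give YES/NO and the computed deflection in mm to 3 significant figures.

NO, δ = 26.1 mm

k = Gd⁴/(8D³N_a) = (77.8×10³)(1.6⁴)/(8·12.6³·14) = 2.2758 N/mm
N_t = 15; L_s = 1.6·15 = 24 mm; δ_solid = L₀ − L_s = 56 − 24 = 32 mm
δ = F/k = 59.3/2.2758 = 26.057 mm
δ < δ_solid → spring does not go solid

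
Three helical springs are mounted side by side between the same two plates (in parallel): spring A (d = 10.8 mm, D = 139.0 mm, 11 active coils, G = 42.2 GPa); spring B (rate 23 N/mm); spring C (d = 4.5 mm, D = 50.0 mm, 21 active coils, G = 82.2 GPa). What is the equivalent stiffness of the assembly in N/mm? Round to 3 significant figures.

27.0 N/mm

k_A = Gd⁴/(8D³N_a) = (42.2×10³)(10.8⁴)/(8·139.0³·11) = 2.4293 N/mm
k_C = Gd⁴/(8D³N_a) = (82.2×10³)(4.5⁴)/(8·50.0³·21) = 1.6051 N/mm
Parallel: k_eq = 2.4293 + 23 + 1.6051 = 27.034 N/mm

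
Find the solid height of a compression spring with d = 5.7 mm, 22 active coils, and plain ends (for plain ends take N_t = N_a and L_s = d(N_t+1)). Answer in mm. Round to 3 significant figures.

plain ends: N_t = N_a = 22
L_s = d·(N_t+1) = 5.7 × 23 = 131.1 mm

131 mm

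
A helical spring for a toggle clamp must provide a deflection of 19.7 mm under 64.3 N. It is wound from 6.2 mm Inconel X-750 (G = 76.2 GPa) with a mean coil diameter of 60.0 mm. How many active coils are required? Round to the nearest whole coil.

20

Required rate k = F/δ = 64.3/19.7 = 3.264 N/mm
N_a = Gd⁴/(8D³k) = (76.2×10³ × 6.2⁴)/(8 × 60.0³ × 3.264)
    = 1.12596e+08 / 5.64012e+06 = 19.96 → 20 coils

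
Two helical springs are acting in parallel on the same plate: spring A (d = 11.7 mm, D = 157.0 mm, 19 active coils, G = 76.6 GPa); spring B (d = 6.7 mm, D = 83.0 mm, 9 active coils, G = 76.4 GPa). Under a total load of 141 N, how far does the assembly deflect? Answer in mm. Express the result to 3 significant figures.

22.8 mm

k_A = Gd⁴/(8D³N_a) = (76.6×10³)(11.7⁴)/(8·157.0³·19) = 2.4402 N/mm
k_B = Gd⁴/(8D³N_a) = (76.4×10³)(6.7⁴)/(8·83.0³·9) = 3.7396 N/mm
Parallel: k_eq = 2.4402 + 3.7396 = 6.1798 N/mm
δ = F/k_eq = 141/6.1798 = 22.816 mm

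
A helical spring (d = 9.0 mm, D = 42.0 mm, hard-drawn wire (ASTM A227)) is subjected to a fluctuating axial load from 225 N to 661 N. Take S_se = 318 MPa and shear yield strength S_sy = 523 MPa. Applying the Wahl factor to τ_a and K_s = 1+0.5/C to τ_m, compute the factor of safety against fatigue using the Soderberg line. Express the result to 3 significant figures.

C = D/d = 42.0/9.0 = 4.6667; K_W = (4C−1)/(4C−4)+0.615/C = 1.3363; K_s = 1+0.5/C = 1.1071
F_a = (F_max−F_min)/2 = 218 N; F_m = (F_max+F_min)/2 = 443 N
τ_a = K_W·8F_aD/(πd³) = 1.3363 × 31.983 = 42.74 MPa
τ_m = K_s·8F_mD/(πd³) = 1.1071 × 64.993 = 71.956 MPa
Soderberg: 1/n_f = τ_a/S_se + τ_m/S_sy = 42.74/318 + 71.956/523 = 0.13440 + 0.13758 = 0.27199
n_f = 1/0.27199 = 3.677

3.68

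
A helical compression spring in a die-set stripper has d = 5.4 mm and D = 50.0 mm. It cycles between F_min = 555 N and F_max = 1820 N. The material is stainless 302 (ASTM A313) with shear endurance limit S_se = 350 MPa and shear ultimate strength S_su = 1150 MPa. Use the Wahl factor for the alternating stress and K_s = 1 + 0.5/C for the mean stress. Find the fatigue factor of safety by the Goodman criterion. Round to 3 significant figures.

C = D/d = 50.0/5.4 = 9.2593; K_W = (4C−1)/(4C−4)+0.615/C = 1.1572; K_s = 1+0.5/C = 1.0540
F_a = (F_max−F_min)/2 = 632.5 N; F_m = (F_max+F_min)/2 = 1187.5 N
τ_a = K_W·8F_aD/(πd³) = 1.1572 × 511.43 = 591.85 MPa
τ_m = K_s·8F_mD/(πd³) = 1.0540 × 960.2 = 1012.1 MPa
Goodman: 1/n_f = τ_a/S_se + τ_m/S_su = 591.85/350 + 1012.1/1150 = 1.69099 + 0.88005 = 2.571
n_f = 1/2.571 = 0.3889

0.389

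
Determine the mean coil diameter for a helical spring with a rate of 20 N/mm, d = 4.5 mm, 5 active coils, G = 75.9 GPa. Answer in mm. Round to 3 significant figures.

33.9 mm

D = (Gd⁴/(8N_a·k))^(1/3) = (75.9×10³·4.5⁴/(8·5·20))^(1/3)
  = (38904.7)^(1/3) = 33.8845 mm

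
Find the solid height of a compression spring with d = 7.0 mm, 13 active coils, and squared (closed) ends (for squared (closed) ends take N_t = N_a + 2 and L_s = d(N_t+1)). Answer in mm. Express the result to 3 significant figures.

squared (closed) ends: N_t = N_a + 2 = 13 + 2 = 15
L_s = d·(N_t+1) = 7.0 × 16 = 112 mm

112 mm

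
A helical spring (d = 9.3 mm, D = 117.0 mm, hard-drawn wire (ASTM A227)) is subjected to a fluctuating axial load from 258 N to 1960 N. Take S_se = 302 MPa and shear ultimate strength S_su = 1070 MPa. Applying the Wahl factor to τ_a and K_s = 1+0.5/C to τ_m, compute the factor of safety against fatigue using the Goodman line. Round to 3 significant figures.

C = D/d = 117.0/9.3 = 12.5806; K_W = (4C−1)/(4C−4)+0.615/C = 1.1136; K_s = 1+0.5/C = 1.0397
F_a = (F_max−F_min)/2 = 851 N; F_m = (F_max+F_min)/2 = 1109 N
τ_a = K_W·8F_aD/(πd³) = 1.1136 × 315.21 = 351.04 MPa
τ_m = K_s·8F_mD/(πd³) = 1.0397 × 410.78 = 427.11 MPa
Goodman: 1/n_f = τ_a/S_se + τ_m/S_su = 351.04/302 + 427.11/1070 = 1.16238 + 0.39916 = 1.5615
n_f = 1/1.5615 = 0.6404

0.640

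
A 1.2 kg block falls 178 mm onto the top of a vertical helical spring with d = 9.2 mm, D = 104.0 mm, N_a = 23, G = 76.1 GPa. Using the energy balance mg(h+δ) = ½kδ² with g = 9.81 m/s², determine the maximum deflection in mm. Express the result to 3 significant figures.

k = Gd⁴/(8D³N_a) = (76.1×10³)(9.2⁴)/(8·104.0³·23) = 2.634 N/mm
W = mg = 1.2 × 9.81 = 11.772 N
½kδ² − Wδ − Wh = 0 → δ = (W + √(W² + 2kWh))/k
δ = (11.772 + √(138.58 + 11038.7))/2.634 = (11.772 + 105.72)/2.634 = 44.607 mm

44.6 mm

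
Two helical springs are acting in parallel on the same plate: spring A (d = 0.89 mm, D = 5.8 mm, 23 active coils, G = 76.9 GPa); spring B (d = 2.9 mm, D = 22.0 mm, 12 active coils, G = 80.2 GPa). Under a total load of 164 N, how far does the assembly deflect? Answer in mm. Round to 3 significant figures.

23.8 mm

k_A = Gd⁴/(8D³N_a) = (76.9×10³)(0.89⁴)/(8·5.8³·23) = 1.344 N/mm
k_B = Gd⁴/(8D³N_a) = (80.2×10³)(2.9⁴)/(8·22.0³·12) = 5.5492 N/mm
Parallel: k_eq = 1.344 + 5.5492 = 6.8931 N/mm
δ = F/k_eq = 164/6.8931 = 23.792 mm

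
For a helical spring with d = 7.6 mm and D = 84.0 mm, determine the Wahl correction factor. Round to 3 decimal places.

1.130

C = D/d = 84.0/7.6 = 11.0526
K_W = (4C−1)/(4C−4) + 0.615/C = 43.211/40.211 + 0.0556 = 1.1303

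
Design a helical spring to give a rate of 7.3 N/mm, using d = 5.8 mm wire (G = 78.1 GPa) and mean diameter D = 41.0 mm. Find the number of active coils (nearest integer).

22

N_a = Gd⁴/(8D³k) = (78.1×10³ × 5.8⁴)/(8 × 41.0³ × 7.3)
    = 8.83818e+07 / 4.02499e+06 = 21.96 → 22 coils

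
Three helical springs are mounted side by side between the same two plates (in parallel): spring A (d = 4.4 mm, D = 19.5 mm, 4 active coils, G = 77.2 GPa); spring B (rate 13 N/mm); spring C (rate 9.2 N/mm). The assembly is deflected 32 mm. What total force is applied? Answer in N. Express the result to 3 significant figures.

4610 N

k_A = Gd⁴/(8D³N_a) = (77.2×10³)(4.4⁴)/(8·19.5³·4) = 121.95 N/mm
Parallel: k_eq = 121.95 + 13 + 9.2 = 144.15 N/mm
F = k_eq·δ = 144.15·32 = 4612.7 N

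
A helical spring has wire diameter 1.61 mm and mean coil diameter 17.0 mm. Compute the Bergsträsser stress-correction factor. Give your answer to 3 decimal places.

1.127

C = D/d = 17.0/1.61 = 10.5590
K_B = (4C+2)/(4C−3) = 44.236/39.236 = 1.1274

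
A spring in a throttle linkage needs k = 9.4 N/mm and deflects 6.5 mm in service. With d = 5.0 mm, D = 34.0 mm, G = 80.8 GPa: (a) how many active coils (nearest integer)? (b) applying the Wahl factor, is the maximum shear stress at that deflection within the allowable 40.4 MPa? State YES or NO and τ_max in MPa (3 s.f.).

N_a = Gd⁴/(8D³k) = (80.8×10³)(5.0⁴)/(8·34.0³·9.4) = 17.09 → N_a = 17
Actual rate k = Gd⁴/(8D³·17) = 9.4475 N/mm
Working load F = kδ = 9.4475·6.5 = 61.409 N
C = 34.0/5.0 = 6.8000; K_W = (4C−1)/(4C−4)+0.615/C = 1.2198
τ_max = K_W·8FD/(πd³) = 1.2198·42.534 = 51.881 MPa
τ_max > 40.4 MPa → exceeds allowable

(a) 17 coils; (b) NO, τ_max = 51.9 MPa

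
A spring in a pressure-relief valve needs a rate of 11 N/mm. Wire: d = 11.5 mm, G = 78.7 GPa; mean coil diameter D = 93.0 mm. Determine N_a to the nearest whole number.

N_a = Gd⁴/(8D³k) = (78.7×10³ × 11.5⁴)/(8 × 93.0³ × 11)
    = 1.37647e+09 / 7.07834e+07 = 19.45 → 19 coils

19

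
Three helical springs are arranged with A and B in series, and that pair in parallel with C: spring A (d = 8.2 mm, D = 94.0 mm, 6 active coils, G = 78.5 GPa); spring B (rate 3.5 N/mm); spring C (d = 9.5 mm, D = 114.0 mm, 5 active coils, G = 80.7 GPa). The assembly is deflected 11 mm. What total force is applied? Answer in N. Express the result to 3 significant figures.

k_A = Gd⁴/(8D³N_a) = (78.5×10³)(8.2⁴)/(8·94.0³·6) = 8.9023 N/mm
k_C = Gd⁴/(8D³N_a) = (80.7×10³)(9.5⁴)/(8·114.0³·5) = 11.092 N/mm
Springs A,B series: k_AB = 1/(1/8.9023+1/3.5) = 2.5123 N/mm; parallel with C: k_eq = 2.5123+11.092 = 13.604 N/mm
F = k_eq·δ = 13.604·11 = 149.64 N

150 N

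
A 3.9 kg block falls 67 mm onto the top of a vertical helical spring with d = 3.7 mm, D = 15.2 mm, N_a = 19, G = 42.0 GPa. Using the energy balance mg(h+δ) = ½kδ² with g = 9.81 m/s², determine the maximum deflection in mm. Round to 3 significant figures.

21.4 mm

k = Gd⁴/(8D³N_a) = (42.0×10³)(3.7⁴)/(8·15.2³·19) = 14.746 N/mm
W = mg = 3.9 × 9.81 = 38.259 N
½kδ² − Wδ − Wh = 0 → δ = (W + √(W² + 2kWh))/k
δ = (38.259 + √(1463.8 + 75599.7))/14.746 = (38.259 + 277.6)/14.746 = 21.42 mm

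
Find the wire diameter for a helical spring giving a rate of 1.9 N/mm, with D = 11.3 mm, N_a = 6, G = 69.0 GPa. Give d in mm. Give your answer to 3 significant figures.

1.18 mm

d = (8D³N_a·k / G)^(1/4) = (8·11.3³·6·1.9 / (69.0×10³))^0.25
  = (1.9071)^0.25 = 1.1752 mm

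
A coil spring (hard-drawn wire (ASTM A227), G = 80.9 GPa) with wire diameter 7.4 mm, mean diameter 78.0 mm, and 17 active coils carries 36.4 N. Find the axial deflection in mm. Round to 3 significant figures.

k = Gd⁴/(8D³N_a) = (80.9×10³)(7.4⁴)/(8·78.0³·17) = 3.7588 N/mm
δ = F/k = 36.4 / 3.7588 = 9.6839 mm

9.68 mm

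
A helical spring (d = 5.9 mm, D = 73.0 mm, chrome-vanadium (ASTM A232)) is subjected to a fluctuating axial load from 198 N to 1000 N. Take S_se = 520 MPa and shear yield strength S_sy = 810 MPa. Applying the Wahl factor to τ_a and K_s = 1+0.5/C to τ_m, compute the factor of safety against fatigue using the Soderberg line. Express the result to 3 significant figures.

0.678

C = D/d = 73.0/5.9 = 12.3729; K_W = (4C−1)/(4C−4)+0.615/C = 1.1157; K_s = 1+0.5/C = 1.0404
F_a = (F_max−F_min)/2 = 401 N; F_m = (F_max+F_min)/2 = 599 N
τ_a = K_W·8F_aD/(πd³) = 1.1157 × 362.95 = 404.93 MPa
τ_m = K_s·8F_mD/(πd³) = 1.0404 × 542.17 = 564.08 MPa
Soderberg: 1/n_f = τ_a/S_se + τ_m/S_sy = 404.93/520 + 564.08/810 = 0.77871 + 0.69639 = 1.4751
n_f = 1/1.4751 = 0.6779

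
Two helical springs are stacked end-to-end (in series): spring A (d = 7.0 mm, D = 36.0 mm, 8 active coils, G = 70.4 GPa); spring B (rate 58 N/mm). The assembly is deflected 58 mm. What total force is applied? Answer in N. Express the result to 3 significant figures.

1660 N

k_A = Gd⁴/(8D³N_a) = (70.4×10³)(7.0⁴)/(8·36.0³·8) = 56.608 N/mm
Series: 1/k_eq = 1/56.608 + 1/58 = 0.034907; k_eq = 28.648 N/mm
F = k_eq·δ = 28.648·58 = 1661.6 N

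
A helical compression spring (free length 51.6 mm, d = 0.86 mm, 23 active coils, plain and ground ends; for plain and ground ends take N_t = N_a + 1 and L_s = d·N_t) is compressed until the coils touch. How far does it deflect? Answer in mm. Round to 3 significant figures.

N_t = 24; L_s = 0.86·24 = 20.64 mm
δ_solid = L₀ − L_s = 51.6 − 20.64 = 30.96 mm

31.0 mm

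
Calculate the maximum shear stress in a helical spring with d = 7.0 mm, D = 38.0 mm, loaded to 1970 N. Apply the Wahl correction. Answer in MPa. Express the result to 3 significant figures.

Spring index C = D/d = 38.0/7.0 = 5.4286
K_W = (4C−1)/(4C−4) + 0.615/C = 20.714/17.714 + 0.1133 = 1.2826
τ₀ = 8FD/(πd³) = 8·1970·38.0/(π·7.0³) = 598880/1077.6 = 555.77 MPa
τ_max = K·τ₀ = 1.2826 × 555.77 = 712.86 MPa

713 MPa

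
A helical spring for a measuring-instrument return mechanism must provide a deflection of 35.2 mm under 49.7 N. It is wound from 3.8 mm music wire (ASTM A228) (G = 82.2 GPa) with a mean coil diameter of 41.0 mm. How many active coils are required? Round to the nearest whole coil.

22

Required rate k = F/δ = 49.7/35.2 = 1.4119 N/mm
N_a = Gd⁴/(8D³k) = (82.2×10³ × 3.8⁴)/(8 × 41.0³ × 1.4119)
    = 1.71398e+07 / 778494 = 22.02 → 22 coils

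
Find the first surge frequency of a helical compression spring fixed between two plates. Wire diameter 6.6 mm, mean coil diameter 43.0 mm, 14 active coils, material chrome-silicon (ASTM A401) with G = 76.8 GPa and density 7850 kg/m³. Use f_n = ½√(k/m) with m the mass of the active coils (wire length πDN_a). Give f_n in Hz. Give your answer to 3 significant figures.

89.7 Hz

k = Gd⁴/(8D³N_a) = (76.8×10³)(6.6⁴)/(8·43.0³·14) = 16.365 N/mm = 16365 N/m
Wire length L = πDN_a = π·43.0·14 = 1891.2 mm
m = ρ·(πd²/4)·L = 7850 × 34.212×10⁻⁶ m² × 1.8912 m = 0.50792 kg
f_n = ½√(k/m) = 0.5·√(16365/0.50792) = 0.5·√(32220) = 89.749 Hz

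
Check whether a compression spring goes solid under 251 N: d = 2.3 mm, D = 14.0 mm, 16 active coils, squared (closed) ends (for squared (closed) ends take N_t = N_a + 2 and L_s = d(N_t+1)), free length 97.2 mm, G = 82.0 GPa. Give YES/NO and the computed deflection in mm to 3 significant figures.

NO, δ = 38.4 mm

k = Gd⁴/(8D³N_a) = (82.0×10³)(2.3⁴)/(8·14.0³·16) = 6.5333 N/mm
N_t = 18; L_s = 2.3·19 = 43.7 mm; δ_solid = L₀ − L_s = 97.2 − 43.7 = 53.5 mm
δ = F/k = 251/6.5333 = 38.419 mm
δ < δ_solid → spring does not go solid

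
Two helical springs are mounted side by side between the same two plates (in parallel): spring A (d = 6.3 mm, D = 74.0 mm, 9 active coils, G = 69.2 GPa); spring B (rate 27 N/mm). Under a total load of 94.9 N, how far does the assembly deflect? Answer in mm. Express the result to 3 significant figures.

k_A = Gd⁴/(8D³N_a) = (69.2×10³)(6.3⁴)/(8·74.0³·9) = 3.7363 N/mm
Parallel: k_eq = 3.7363 + 27 = 30.736 N/mm
δ = F/k_eq = 94.9/30.736 = 3.0876 mm

3.09 mm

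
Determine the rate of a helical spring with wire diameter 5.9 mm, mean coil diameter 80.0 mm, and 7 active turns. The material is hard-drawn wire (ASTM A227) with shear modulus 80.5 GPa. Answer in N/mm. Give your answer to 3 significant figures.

3.40 N/mm

k = Gd⁴/(8D³N_a) = (80.5×10³ × 5.9⁴) / (8 × 80.0³ × 7)
  = 9.75448e+07 / 2.8672e+07 = 3.4021 N/mm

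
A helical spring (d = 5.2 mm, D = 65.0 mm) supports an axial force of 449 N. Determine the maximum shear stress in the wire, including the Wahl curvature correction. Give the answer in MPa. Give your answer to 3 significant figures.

Spring index C = D/d = 65.0/5.2 = 12.5000
K_W = (4C−1)/(4C−4) + 0.615/C = 49.000/46.000 + 0.0492 = 1.1144
τ₀ = 8FD/(πd³) = 8·449·65.0/(π·5.2³) = 233480/441.73 = 528.55 MPa
τ_max = K·τ₀ = 1.1144 × 528.55 = 589.03 MPa

589 MPa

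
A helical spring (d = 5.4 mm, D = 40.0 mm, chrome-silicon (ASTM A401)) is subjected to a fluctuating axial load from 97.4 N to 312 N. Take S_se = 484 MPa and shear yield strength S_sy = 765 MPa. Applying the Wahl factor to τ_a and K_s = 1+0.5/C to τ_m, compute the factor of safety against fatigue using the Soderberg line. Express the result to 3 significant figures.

C = D/d = 40.0/5.4 = 7.4074; K_W = (4C−1)/(4C−4)+0.615/C = 1.2001; K_s = 1+0.5/C = 1.0675
F_a = (F_max−F_min)/2 = 107.3 N; F_m = (F_max+F_min)/2 = 204.7 N
τ_a = K_W·8F_aD/(πd³) = 1.2001 × 69.409 = 83.297 MPa
τ_m = K_s·8F_mD/(πd³) = 1.0675 × 132.41 = 141.35 MPa
Soderberg: 1/n_f = τ_a/S_se + τ_m/S_sy = 83.297/484 + 141.35/765 = 0.17210 + 0.18477 = 0.35688
n_f = 1/0.35688 = 2.802

2.80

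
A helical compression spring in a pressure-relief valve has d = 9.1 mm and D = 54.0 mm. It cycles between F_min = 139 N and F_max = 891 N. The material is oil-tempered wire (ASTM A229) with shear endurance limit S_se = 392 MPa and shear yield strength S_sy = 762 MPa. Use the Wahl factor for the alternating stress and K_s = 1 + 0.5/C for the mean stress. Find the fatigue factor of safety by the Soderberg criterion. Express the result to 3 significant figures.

2.83

C = D/d = 54.0/9.1 = 5.9341; K_W = (4C−1)/(4C−4)+0.615/C = 1.2556; K_s = 1+0.5/C = 1.0843
F_a = (F_max−F_min)/2 = 376 N; F_m = (F_max+F_min)/2 = 515 N
τ_a = K_W·8F_aD/(πd³) = 1.2556 × 68.612 = 86.152 MPa
τ_m = K_s·8F_mD/(πd³) = 1.0843 × 93.976 = 101.89 MPa
Soderberg: 1/n_f = τ_a/S_se + τ_m/S_sy = 86.152/392 + 101.89/762 = 0.21977 + 0.13372 = 0.35349
n_f = 1/0.35349 = 2.829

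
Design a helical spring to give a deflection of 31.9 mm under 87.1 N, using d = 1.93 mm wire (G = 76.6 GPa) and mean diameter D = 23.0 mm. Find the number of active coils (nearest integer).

Required rate k = F/δ = 87.1/31.9 = 2.7304 N/mm
N_a = Gd⁴/(8D³k) = (76.6×10³ × 1.93⁴)/(8 × 23.0³ × 2.7304)
    = 1.06282e+06 / 265767 = 3.999 → 4 coils

4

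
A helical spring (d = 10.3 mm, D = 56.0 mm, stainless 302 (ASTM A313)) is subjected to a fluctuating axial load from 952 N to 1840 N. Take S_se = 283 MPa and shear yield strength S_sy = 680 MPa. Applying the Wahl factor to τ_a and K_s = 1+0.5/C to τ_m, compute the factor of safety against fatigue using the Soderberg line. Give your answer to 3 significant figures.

C = D/d = 56.0/10.3 = 5.4369; K_W = (4C−1)/(4C−4)+0.615/C = 1.2822; K_s = 1+0.5/C = 1.0920
F_a = (F_max−F_min)/2 = 444 N; F_m = (F_max+F_min)/2 = 1396 N
τ_a = K_W·8F_aD/(πd³) = 1.2822 × 57.943 = 74.292 MPa
τ_m = K_s·8F_mD/(πd³) = 1.0920 × 182.18 = 198.93 MPa
Soderberg: 1/n_f = τ_a/S_se + τ_m/S_sy = 74.292/283 + 198.93/680 = 0.26251 + 0.29255 = 0.55507
n_f = 1/0.55507 = 1.802

1.80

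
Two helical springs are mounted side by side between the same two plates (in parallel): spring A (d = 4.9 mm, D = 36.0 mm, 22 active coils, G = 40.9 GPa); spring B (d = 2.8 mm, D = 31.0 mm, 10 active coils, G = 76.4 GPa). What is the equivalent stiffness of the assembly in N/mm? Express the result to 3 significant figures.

k_A = Gd⁴/(8D³N_a) = (40.9×10³)(4.9⁴)/(8·36.0³·22) = 2.8714 N/mm
k_B = Gd⁴/(8D³N_a) = (76.4×10³)(2.8⁴)/(8·31.0³·10) = 1.9704 N/mm
Parallel: k_eq = 2.8714 + 1.9704 = 4.8417 N/mm

4.84 N/mm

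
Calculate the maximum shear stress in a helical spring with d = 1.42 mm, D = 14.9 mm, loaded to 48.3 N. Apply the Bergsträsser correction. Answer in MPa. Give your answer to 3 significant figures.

722 MPa

Spring index C = D/d = 14.9/1.42 = 10.4930
K_B = (4C+2)/(4C−3) = 43.972/38.972 = 1.1283
τ₀ = 8FD/(πd³) = 8·48.3·14.9/(π·1.42³) = 5757.36/8.9953 = 640.04 MPa
τ_max = K·τ₀ = 1.1283 × 640.04 = 722.16 MPa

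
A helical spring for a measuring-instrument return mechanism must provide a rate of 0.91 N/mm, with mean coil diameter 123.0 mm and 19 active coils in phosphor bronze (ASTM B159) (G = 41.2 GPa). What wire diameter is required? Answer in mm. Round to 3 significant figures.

d = (8D³N_a·k / G)^(1/4) = (8·123.0³·19·0.91 / (41.2×10³))^0.25
  = (6247.5)^0.25 = 8.8905 mm

8.89 mm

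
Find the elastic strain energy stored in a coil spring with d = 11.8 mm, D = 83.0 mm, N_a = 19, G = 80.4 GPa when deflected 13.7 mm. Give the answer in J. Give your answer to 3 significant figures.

1.68 J

k = Gd⁴/(8D³N_a) = (80.4×10³)(11.8⁴)/(8·83.0³·19) = 17.935 N/mm
U = ½kδ² = 0.5 × 17.935 × 13.7² = 1683.1 N·mm = 1.6831 J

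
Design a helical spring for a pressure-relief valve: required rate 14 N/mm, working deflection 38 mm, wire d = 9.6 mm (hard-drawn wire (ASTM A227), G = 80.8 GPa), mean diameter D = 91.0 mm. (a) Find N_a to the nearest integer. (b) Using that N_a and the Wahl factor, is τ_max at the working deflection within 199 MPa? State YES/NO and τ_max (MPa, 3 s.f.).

N_a = Gd⁴/(8D³k) = (80.8×10³)(9.6⁴)/(8·91.0³·14) = 8.131 → N_a = 8
Actual rate k = Gd⁴/(8D³·8) = 14.23 N/mm
Working load F = kδ = 14.23·38 = 540.72 N
C = 91.0/9.6 = 9.4792; K_W = (4C−1)/(4C−4)+0.615/C = 1.1533
τ_max = K_W·8FD/(πd³) = 1.1533·141.63 = 163.34 MPa
τ_max ≤ 199 MPa → acceptable

(a) 8 coils; (b) YES, τ_max = 163 MPa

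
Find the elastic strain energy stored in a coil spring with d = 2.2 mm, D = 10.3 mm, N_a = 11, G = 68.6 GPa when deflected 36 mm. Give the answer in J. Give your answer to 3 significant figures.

10.8 J

k = Gd⁴/(8D³N_a) = (68.6×10³)(2.2⁴)/(8·10.3³·11) = 16.712 N/mm
U = ½kδ² = 0.5 × 16.712 × 36² = 10829 N·mm = 10.829 J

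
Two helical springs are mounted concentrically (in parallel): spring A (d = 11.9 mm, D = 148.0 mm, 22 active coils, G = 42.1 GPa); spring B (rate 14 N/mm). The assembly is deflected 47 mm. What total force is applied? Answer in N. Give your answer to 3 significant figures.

728 N

k_A = Gd⁴/(8D³N_a) = (42.1×10³)(11.9⁴)/(8·148.0³·22) = 1.4797 N/mm
Parallel: k_eq = 1.4797 + 14 = 15.48 N/mm
F = k_eq·δ = 15.48·47 = 727.55 N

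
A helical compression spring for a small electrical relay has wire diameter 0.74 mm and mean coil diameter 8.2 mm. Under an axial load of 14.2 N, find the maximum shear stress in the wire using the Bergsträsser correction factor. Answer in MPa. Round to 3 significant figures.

Spring index C = D/d = 8.2/0.74 = 11.0811
K_B = (4C+2)/(4C−3) = 46.324/41.324 = 1.1210
τ₀ = 8FD/(πd³) = 8·14.2·8.2/(π·0.74³) = 931.52/1.273 = 731.72 MPa
τ_max = K·τ₀ = 1.1210 × 731.72 = 820.26 MPa

820 MPa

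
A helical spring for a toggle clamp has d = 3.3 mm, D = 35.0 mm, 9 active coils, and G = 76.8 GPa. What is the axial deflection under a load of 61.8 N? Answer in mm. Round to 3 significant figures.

k = Gd⁴/(8D³N_a) = (76.8×10³)(3.3⁴)/(8·35.0³·9) = 2.9504 N/mm
δ = F/k = 61.8 / 2.9504 = 20.946 mm

20.9 mm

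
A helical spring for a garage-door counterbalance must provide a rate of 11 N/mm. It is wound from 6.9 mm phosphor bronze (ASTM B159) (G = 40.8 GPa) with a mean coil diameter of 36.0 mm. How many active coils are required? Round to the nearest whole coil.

N_a = Gd⁴/(8D³k) = (40.8×10³ × 6.9⁴)/(8 × 36.0³ × 11)
    = 9.24819e+07 / 4.10573e+06 = 22.53 → 23 coils

23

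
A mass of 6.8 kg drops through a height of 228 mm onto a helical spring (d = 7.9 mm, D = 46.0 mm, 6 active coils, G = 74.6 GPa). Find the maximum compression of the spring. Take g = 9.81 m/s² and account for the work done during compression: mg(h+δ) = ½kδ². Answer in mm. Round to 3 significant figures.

k = Gd⁴/(8D³N_a) = (74.6×10³)(7.9⁴)/(8·46.0³·6) = 62.192 N/mm
W = mg = 6.8 × 9.81 = 66.708 N
½kδ² − Wδ − Wh = 0 → δ = (W + √(W² + 2kWh))/k
δ = (66.708 + √(4450 + 1.8918e+06))/62.192 = (66.708 + 1377)/62.192 = 23.215 mm

23.2 mm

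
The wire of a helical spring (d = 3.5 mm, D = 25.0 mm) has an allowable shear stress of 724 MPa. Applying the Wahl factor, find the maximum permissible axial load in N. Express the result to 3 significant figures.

C = D/d = 25.0/3.5 = 7.1429
K_W = (4C−1)/(4C−4) + 0.615/C = 27.571/24.571 + 0.0861 = 1.2082
τ_max = K·8FD/(πd³) → F_max = τ_allow·πd³/(8DK)
F_max = 724·π·3.5³/(8·25.0·1.2082) = 97520/241.64 = 403.58 N

404 N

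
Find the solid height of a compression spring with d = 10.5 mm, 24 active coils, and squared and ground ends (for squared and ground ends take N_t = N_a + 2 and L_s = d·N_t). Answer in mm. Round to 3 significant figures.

273 mm

squared and ground ends: N_t = N_a + 2 = 24 + 2 = 26
L_s = d·N_t = 10.5 × 26 = 273 mm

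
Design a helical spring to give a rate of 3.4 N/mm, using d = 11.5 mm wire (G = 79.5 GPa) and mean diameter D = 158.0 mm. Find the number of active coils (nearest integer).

N_a = Gd⁴/(8D³k) = (79.5×10³ × 11.5⁴)/(8 × 158.0³ × 3.4)
    = 1.39046e+09 / 1.07285e+08 = 12.96 → 13 coils

13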